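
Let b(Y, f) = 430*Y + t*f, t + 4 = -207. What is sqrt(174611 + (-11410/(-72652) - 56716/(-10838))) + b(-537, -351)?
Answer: -156849 + sqrt(6766412419802762969978)/196850594 ≈ -1.5643e+5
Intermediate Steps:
t = -211 (t = -4 - 207 = -211)
b(Y, f) = -211*f + 430*Y (b(Y, f) = 430*Y - 211*f = -211*f + 430*Y)
sqrt(174611 + (-11410/(-72652) - 56716/(-10838))) + b(-537, -351) = sqrt(174611 + (-11410/(-72652) - 56716/(-10838))) + (-211*(-351) + 430*(-537)) = sqrt(174611 + (-11410*(-1/72652) - 56716*(-1/10838))) + (74061 - 230910) = sqrt(174611 + (5705/36326 + 28358/5419)) - 156849 = sqrt(174611 + 1061048103/196850594) - 156849 = sqrt(34373340117037/196850594) - 156849 = sqrt(6766412419802762969978)/196850594 - 156849 = -156849 + sqrt(6766412419802762969978)/196850594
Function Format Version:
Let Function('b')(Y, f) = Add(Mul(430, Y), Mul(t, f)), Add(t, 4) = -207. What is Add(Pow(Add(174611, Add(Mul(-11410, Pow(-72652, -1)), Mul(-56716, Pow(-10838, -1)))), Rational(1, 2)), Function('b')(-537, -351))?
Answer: Add(-156849, Mul(Rational(1, 196850594), Pow(6766412419802762969978, Rational(1, 2)))) ≈ -1.5643e+5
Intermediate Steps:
t = -211 (t = Add(-4, -207) = -211)
Function('b')(Y, f) = Add(Mul(-211, f), Mul(430, Y)) (Function('b')(Y, f) = Add(Mul(430, Y), Mul(-211, f)) = Add(Mul(-211, f), Mul(430, Y)))
Add(Pow(Add(174611, Add(Mul(-11410, Pow(-72652, -1)), Mul(-56716, Pow(-10838, -1)))), Rational(1, 2)), Function('b')(-537, -351)) = Add(Pow(Add(174611, Add(Mul(-11410, Pow(-72652, -1)), Mul(-56716, Pow(-10838, -1)))), Rational(1, 2)), Add(Mul(-211, -351), Mul(430, -537))) = Add(Pow(Add(174611, Add(Mul(-11410, Rational(-1, 72652)), Mul(-56716, Rational(-1, 10838)))), Rational(1, 2)), Add(74061, -230910)) = Add(Pow(Add(174611, Add(Rational(5705, 36326), Rational(28358, 5419))), Rational(1, 2)), -156849) = Add(Pow(Add(174611, Rational(1061048103, 196850594)), Rational(1, 2)), -156849) = Add(Pow(Rational(34373340117037, 196850594), Rational(1, 2)), -156849) = Add(Mul(Rational(1, 196850594), Pow(6766412419802762969978, Rational(1, 2))), -156849) = Add(-156849, Mul(Rational(1, 196850594), Pow(6766412419802762969978, Rational(1, 2))))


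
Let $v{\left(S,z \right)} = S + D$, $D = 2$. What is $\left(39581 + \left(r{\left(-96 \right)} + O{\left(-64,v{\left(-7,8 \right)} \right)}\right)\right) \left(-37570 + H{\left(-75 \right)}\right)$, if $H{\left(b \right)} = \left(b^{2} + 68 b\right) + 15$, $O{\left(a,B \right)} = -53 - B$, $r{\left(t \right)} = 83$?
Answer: $-1466980480$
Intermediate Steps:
$v{\left(S,z \right)} = 2 + S$ ($v{\left(S,z \right)} = S + 2 = 2 + S$)
$H{\left(b \right)} = 15 + b^{2} + 68 b$
$\left(39581 + \left(r{\left(-96 \right)} + O{\left(-64,v{\left(-7,8 \right)} \right)}\right)\right) \left(-37570 + H{\left(-75 \right)}\right) = \left(39581 + \left(83 - 48\right)\right) \left(-37570 + \left(15 + \left(-75\right)^{2} + 68 \left(-75\right)\right)\right) = \left(39581 + \left(83 - 48\right)\right) \left(-37570 + \left(15 + 5625 - 5100\right)\right) = \left(39581 + \left(83 + \left(-53 + 5\right)\right)\right) \left(-37570 + 540\right) = \left(39581 + \left(83 - 48\right)\right) \left(-37030\right) = \left(39581 + 35\right) \left(-37030\right) = 39616 \left(-37030\right) = -1466980480$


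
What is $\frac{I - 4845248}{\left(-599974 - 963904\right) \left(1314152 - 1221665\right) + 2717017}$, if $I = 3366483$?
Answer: $\frac{1478765}{144635667569} \approx 1.0224 \cdot 10^{-5}$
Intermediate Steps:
$\frac{I - 4845248}{\left(-599974 - 963904\right) \left(1314152 - 1221665\right) + 2717017} = \frac{3366483 - 4845248}{\left(-599974 - 963904\right) \left(1314152 - 1221665\right) + 2717017} = - \frac{1478765}{\left(-1563878\right) 92487 + 2717017} = - \frac{1478765}{-144638384586 + 2717017} = - \frac{1478765}{-144635667569} = \left(-1478765\right) \left(- \frac{1}{144635667569}\right) = \frac{1478765}{144635667569}$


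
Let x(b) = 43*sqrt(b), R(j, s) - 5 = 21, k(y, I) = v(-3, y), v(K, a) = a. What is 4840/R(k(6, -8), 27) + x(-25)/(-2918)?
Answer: 2420/13 - 215*I/2918 ≈ 186.15 - 0.073681*I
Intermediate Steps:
k(y, I) = y
R(j, s) = 26 (R(j, s) = 5 + 21 = 26)
4840/R(k(6, -8), 27) + x(-25)/(-2918) = 4840/26 + (43*sqrt(-25))/(-2918) = 4840*(1/26) + (43*(5*I))*(-1/2918) = 2420/13 + (215*I)*(-1/2918) = 2420/13 - 215*I/2918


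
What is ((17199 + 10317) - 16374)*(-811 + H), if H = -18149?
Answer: -211252320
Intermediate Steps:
((17199 + 10317) - 16374)*(-811 + H) = ((17199 + 10317) - 16374)*(-811 - 18149) = (27516 - 16374)*(-18960) = 11142*(-18960) = -211252320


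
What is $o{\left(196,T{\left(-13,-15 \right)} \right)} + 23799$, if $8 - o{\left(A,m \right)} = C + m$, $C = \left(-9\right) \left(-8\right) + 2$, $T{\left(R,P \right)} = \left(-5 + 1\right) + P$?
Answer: $23752$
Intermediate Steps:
$T{\left(R,P \right)} = -4 + P$
$C = 74$ ($C = 72 + 2 = 74$)
$o{\left(A,m \right)} = -66 - m$ ($o{\left(A,m \right)} = 8 - \left(74 + m\right) = -66 - m$)
$o{\left(196,T{\left(-13,-15 \right)} \right)} + 23799 = \left(-66 - \left(-4 - 15\right)\right) + 23799 = \left(-66 - -19\right) + 23799 = \left(-66 + 19\right) + 23799 = -47 + 23799 = 23752$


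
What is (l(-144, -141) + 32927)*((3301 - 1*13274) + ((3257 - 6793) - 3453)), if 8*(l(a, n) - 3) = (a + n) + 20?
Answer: -2231987175/4 ≈ -5.5800e+8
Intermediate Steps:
l(a, n) = 11/2 + a/8 + n/8 (l(a, n) = 3 + ((a + n) + 20)/8 = 3 + (20 + a + n)/8 = 3 + (5/2 + a/8 + n/8) = 11/2 + a/8 + n/8)
(l(-144, -141) + 32927)*((3301 - 1*13274) + ((3257 - 6793) - 3453)) = ((11/2 + (⅛)*(-144) + (⅛)*(-141)) + 32927)*((3301 - 1*13274) + ((3257 - 6793) - 3453)) = ((11/2 - 18 - 141/8) + 32927)*((3301 - 13274) + (-3536 - 3453)) = (-241/8 + 32927)*(-9973 - 6989) = (263175/8)*(-16962) = -2231987175/4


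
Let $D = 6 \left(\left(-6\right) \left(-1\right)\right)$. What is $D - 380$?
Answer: $-344$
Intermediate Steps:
$D = 36$ ($D = 6 \cdot 6 = 36$)
$D - 380 = 36 - 380 = -344$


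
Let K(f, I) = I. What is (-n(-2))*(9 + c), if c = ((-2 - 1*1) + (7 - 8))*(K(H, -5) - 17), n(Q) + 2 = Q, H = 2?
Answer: 388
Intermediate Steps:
n(Q) = -2 + Q
c = 88 (c = ((-2 - 1*1) + (7 - 8))*(-5 - 17) = ((-2 - 1) - 1)*(-22) = (-3 - 1)*(-22) = -4*(-22) = 88)
(-n(-2))*(9 + c) = (-(-2 - 2))*(9 + 88) = -1*(-4)*97 = 4*97 = 388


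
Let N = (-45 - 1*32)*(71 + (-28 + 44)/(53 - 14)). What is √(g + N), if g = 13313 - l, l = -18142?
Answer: 10*√394797/39 ≈ 161.11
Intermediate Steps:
g = 31455 (g = 13313 - 1*(-18142) = 13313 + 18142 = 31455)
N = -214445/39 (N = (-45 - 32)*(71 + 16/39) = -77*(71 + 16*(1/39)) = -77*(71 + 16/39) = -77*2785/39 = -214445/39 ≈ -5498.6)
√(g + N) = √(31455 - 214445/39) = √(1012300/39) = 10*√394797/39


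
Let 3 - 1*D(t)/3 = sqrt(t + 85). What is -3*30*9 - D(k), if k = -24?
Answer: -819 + 3*sqrt(61) ≈ -795.57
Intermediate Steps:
D(t) = 9 - 3*sqrt(85 + t) (D(t) = 9 - 3*sqrt(t + 85) = 9 - 3*sqrt(85 + t))
-3*30*9 - D(k) = -3*30*9 - (9 - 3*sqrt(85 - 24)) = -90*9 - (9 - 3*sqrt(61)) = -810 + (-9 + 3*sqrt(61)) = -819 + 3*sqrt(61)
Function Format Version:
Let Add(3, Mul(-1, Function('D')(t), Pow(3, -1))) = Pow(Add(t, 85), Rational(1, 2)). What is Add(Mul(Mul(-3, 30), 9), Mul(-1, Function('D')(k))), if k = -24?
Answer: Add(-819, Mul(3, Pow(61, Rational(1, 2)))) ≈ -795.57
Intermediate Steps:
Function('D')(t) = Add(9, Mul(-3, Pow(Add(85, t), Rational(1, 2)))) (Function('D')(t) = Add(9, Mul(-3, Pow(Add(t, 85), Rational(1, 2)))) = Add(9, Mul(-3, Pow(Add(85, t), Rational(1, 2)))))
Add(Mul(Mul(-3, 30), 9), Mul(-1, Function('D')(k))) = Add(Mul(Mul(-3, 30), 9), Mul(-1, Add(9, Mul(-3, Pow(Add(85, -24), Rational(1, 2)))))) = Add(Mul(-90, 9), Mul(-1, Add(9, Mul(-3, Pow(61, Rational(1, 2)))))) = Add(-810, Add(-9, Mul(3, Pow(61, Rational(1, 2))))) = Add(-819, Mul(3, Pow(61, Rational(1, 2))))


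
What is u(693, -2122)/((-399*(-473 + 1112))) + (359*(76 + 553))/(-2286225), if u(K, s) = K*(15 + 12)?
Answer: -530955314/3084117525 ≈ -0.17216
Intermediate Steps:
u(K, s) = 27*K (u(K, s) = K*27 = 27*K)
u(693, -2122)/((-399*(-473 + 1112))) + (359*(76 + 553))/(-2286225) = (27*693)/((-399*(-473 + 1112))) + (359*(76 + 553))/(-2286225) = 18711/((-399*639)) + (359*629)*(-1/2286225) = 18711/(-254961) + 225811*(-1/2286225) = 18711*(-1/254961) - 225811/2286225 = -99/1349 - 225811/2286225 = -530955314/3084117525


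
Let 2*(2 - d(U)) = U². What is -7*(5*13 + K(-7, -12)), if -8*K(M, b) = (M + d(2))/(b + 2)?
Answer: -36351/80 ≈ -454.39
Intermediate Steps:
d(U) = 2 - U²/2
K(M, b) = -M/(8*(2 + b)) (K(M, b) = -(M + (2 - ½*2²))/(8*(b + 2)) = -(M + (2 - ½*4))/(8*(2 + b)) = -(M + (2 - 2))/(8*(2 + b)) = -(M + 0)/(8*(2 + b)) = -M/(8*(2 + b)))
-7*(5*13 + K(-7, -12)) = -7*(5*13 - 1*(-7)/(16 + 8*(-12))) = -7*(65 - 1*(-7)/(16 - 96)) = -7*(65 - 1*(-7)/(-80)) = -7*(65 - 1*(-7)*(-1/80)) = -7*(65 - 7/80) = -7*5193/80 = -36351/80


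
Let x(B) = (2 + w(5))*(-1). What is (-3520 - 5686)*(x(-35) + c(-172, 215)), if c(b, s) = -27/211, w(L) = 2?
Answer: 8018426/211 ≈ 38002.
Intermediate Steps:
x(B) = -4 (x(B) = (2 + 2)*(-1) = 4*(-1) = -4)
c(b, s) = -27/211 (c(b, s) = -27*1/211 = -27/211)
(-3520 - 5686)*(x(-35) + c(-172, 215)) = (-3520 - 5686)*(-4 - 27/211) = -9206*(-871/211) = 8018426/211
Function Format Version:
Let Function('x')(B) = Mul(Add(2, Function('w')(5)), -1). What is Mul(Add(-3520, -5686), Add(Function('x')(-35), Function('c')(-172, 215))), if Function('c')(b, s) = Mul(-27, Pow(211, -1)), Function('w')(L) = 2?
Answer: Rational(8018426, 211) ≈ 38002.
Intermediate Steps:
Function('x')(B) = -4 (Function('x')(B) = Mul(Add(2, 2), -1) = Mul(4, -1) = -4)
Function('c')(b, s) = Rational(-27, 211) (Function('c')(b, s) = Mul(-27, Rational(1, 211)) = Rational(-27, 211))
Mul(Add(-3520, -5686), Add(Function('x')(-35), Function('c')(-172, 215))) = Mul(Add(-3520, -5686), Add(-4, Rational(-27, 211))) = Mul(-9206, Rational(-871, 211)) = Rational(8018426, 211)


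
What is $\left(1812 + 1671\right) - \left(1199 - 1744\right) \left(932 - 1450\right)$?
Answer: $-278827$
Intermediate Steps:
$\left(1812 + 1671\right) - \left(1199 - 1744\right) \left(932 - 1450\right) = 3483 - \left(-545\right) \left(-518\right) = 3483 - 282310 = -278827$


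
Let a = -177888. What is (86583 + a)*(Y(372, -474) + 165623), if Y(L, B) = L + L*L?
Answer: -27791324595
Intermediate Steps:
Y(L, B) = L + L²
(86583 + a)*(Y(372, -474) + 165623) = (86583 - 177888)*(372*(1 + 372) + 165623) = -91305*(372*373 + 165623) = -91305*(138756 + 165623) = -91305*304379 = -27791324595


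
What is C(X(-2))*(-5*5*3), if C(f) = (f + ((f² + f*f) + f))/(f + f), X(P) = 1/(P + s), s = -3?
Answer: -60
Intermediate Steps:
X(P) = 1/(-3 + P) (X(P) = 1/(P - 3) = 1/(-3 + P))
C(f) = (2*f + 2*f²)/(2*f) (C(f) = (f + ((f² + f²) + f))/((2*f)) = (f + (2*f² + f))*(1/(2*f)) = (f + (f + 2*f²))*(1/(2*f)) = (2*f + 2*f²)*(1/(2*f)) = (2*f + 2*f²)/(2*f))
C(X(-2))*(-5*5*3) = (1 + 1/(-3 - 2))*(-5*5*3) = (1 + 1/(-5))*(-25*3) = (1 - ⅕)*(-75) = (⅘)*(-75) = -60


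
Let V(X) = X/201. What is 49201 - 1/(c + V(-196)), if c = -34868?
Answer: 344833277665/7008664 ≈ 49201.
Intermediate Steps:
V(X) = X/201 (V(X) = X*(1/201) = X/201)
49201 - 1/(c + V(-196)) = 49201 - 1/(-34868 + (1/201)*(-196)) = 49201 - 1/(-34868 - 196/201) = 49201 - 1/(-7008664/201) = 49201 - 1*(-201/7008664) = 49201 + 201/7008664 = 344833277665/7008664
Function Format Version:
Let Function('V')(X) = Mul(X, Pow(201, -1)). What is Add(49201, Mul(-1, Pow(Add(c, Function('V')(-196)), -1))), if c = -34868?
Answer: Rational(344833277665, 7008664) ≈ 49201.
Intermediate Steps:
Function('V')(X) = Mul(Rational(1, 201), X) (Function('V')(X) = Mul(X, Rational(1, 201)) = Mul(Rational(1, 201), X))
Add(49201, Mul(-1, Pow(Add(c, Function('V')(-196)), -1))) = Add(49201, Mul(-1, Pow(Add(-34868, Mul(Rational(1, 201), -196)), -1))) = Add(49201, Mul(-1, Pow(Add(-34868, Rational(-196, 201)), -1))) = Add(49201, Mul(-1, Pow(Rational(-7008664, 201), -1))) = Add(49201, Mul(-1, Rational(-201, 7008664))) = Add(49201, Rational(201, 7008664)) = Rational(344833277665, 7008664)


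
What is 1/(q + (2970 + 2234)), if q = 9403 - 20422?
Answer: -1/5815 ≈ -0.00017197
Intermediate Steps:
q = -11019
1/(q + (2970 + 2234)) = 1/(-11019 + (2970 + 2234)) = 1/(-11019 + 5204) = 1/(-5815) = -1/5815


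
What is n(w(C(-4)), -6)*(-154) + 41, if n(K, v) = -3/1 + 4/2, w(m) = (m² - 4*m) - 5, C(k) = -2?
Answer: 195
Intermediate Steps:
w(m) = -5 + m² - 4*m
n(K, v) = -1 (n(K, v) = -3*1 + 4*(½) = -3 + 2 = -1)
n(w(C(-4)), -6)*(-154) + 41 = -1*(-154) + 41 = 154 + 41 = 195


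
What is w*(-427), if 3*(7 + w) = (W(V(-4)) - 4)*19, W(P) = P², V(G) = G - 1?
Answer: -53802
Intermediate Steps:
V(G) = -1 + G
w = 126 (w = -7 + (((-1 - 4)² - 4)*19)/3 = -7 + (((-5)² - 4)*19)/3 = -7 + ((25 - 4)*19)/3 = -7 + (21*19)/3 = -7 + (⅓)*399 = -7 + 133 = 126)
w*(-427) = 126*(-427) = -53802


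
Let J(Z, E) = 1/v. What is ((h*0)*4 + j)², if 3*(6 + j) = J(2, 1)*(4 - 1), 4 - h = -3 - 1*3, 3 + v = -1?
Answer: 625/16 ≈ 39.063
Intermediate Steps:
v = -4 (v = -3 - 1 = -4)
h = 10 (h = 4 - (-3 - 1*3) = 4 - (-3 - 3) = 4 - 1*(-6) = 4 + 6 = 10)
J(Z, E) = -¼ (J(Z, E) = 1/(-4) = -¼)
j = -25/4 (j = -6 + (-(4 - 1)/4)/3 = -6 + (-¼*3)/3 = -6 + (⅓)*(-¾) = -6 - ¼ = -25/4 ≈ -6.2500)
((h*0)*4 + j)² = ((10*0)*4 - 25/4)² = (0*4 - 25/4)² = (0 - 25/4)² = (-25/4)² = 625/16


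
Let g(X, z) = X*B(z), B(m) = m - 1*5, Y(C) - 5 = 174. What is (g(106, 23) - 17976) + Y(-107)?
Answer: -15889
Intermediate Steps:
Y(C) = 179 (Y(C) = 5 + 174 = 179)
B(m) = -5 + m (B(m) = m - 5 = -5 + m)
g(X, z) = X*(-5 + z)
(g(106, 23) - 17976) + Y(-107) = (106*(-5 + 23) - 17976) + 179 = (106*18 - 17976) + 179 = (1908 - 17976) + 179 = -16068 + 179 = -15889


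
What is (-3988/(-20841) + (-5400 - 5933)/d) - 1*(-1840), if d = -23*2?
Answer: 2000356741/958686 ≈ 2086.6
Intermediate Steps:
d = -46
(-3988/(-20841) + (-5400 - 5933)/d) - 1*(-1840) = (-3988/(-20841) + (-5400 - 5933)/(-46)) - 1*(-1840) = (-3988*(-1/20841) - 11333*(-1/46)) + 1840 = (3988/20841 + 11333/46) + 1840 = 236374501/958686 + 1840 = 2000356741/958686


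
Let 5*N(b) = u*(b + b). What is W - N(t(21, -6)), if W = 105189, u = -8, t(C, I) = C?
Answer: 526281/5 ≈ 1.0526e+5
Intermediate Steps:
N(b) = -16*b/5 (N(b) = (-8*(b + b))/5 = (-16*b)/5 = -16*b/5)
W - N(t(21, -6)) = 105189 - (-16)*21/5 = 105189 - 1*(-336/5) = 105189 + 336/5 = 526281/5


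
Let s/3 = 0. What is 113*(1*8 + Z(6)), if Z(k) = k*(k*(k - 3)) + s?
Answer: 13108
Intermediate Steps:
s = 0 (s = 3*0 = 0)
Z(k) = k**2*(-3 + k) (Z(k) = k*(k*(k - 3)) + 0 = k*(k*(-3 + k)) + 0 = k**2*(-3 + k) + 0 = k**2*(-3 + k))
113*(1*8 + Z(6)) = 113*(1*8 + 6**2*(-3 + 6)) = 113*(8 + 36*3) = 113*(8 + 108) = 113*116 = 13108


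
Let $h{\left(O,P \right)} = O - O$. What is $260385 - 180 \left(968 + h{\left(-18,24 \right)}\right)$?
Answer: $86145$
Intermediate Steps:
$h{\left(O,P \right)} = 0$
$260385 - 180 \left(968 + h{\left(-18,24 \right)}\right) = 260385 - 180 \left(968 + 0\right) = 260385 - 174240 = 86145$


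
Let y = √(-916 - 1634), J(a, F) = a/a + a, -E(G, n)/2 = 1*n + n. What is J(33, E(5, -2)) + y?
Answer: 34 + 5*I*√102 ≈ 34.0 + 50.497*I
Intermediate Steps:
E(G, n) = -4*n (E(G, n) = -2*(1*n + n) = -2*(n + n) = -4*n)
J(a, F) = 1 + a
y = 5*I*√102 (y = √(-2550) = 5*I*√102 ≈ 50.497*I)
J(33, E(5, -2)) + y = (1 + 33) + 5*I*√102 = 34 + 5*I*√102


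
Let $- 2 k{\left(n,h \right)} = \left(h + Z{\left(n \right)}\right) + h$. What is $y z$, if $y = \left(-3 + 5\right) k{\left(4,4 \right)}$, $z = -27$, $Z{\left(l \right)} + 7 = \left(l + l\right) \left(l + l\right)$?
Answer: $1755$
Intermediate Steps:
$Z{\left(l \right)} = -7 + 4 l^{2}$ ($Z{\left(l \right)} = -7 + \left(l + l\right) \left(l + l\right) = -7 + 2 l 2 l = -7 + 4 l^{2}$)
$k{\left(n,h \right)} = \frac{7}{2} - h - 2 n^{2}$ ($k{\left(n,h \right)} = - \frac{\left(h + \left(-7 + 4 n^{2}\right)\right) + h}{2} = - \frac{\left(-7 + h + 4 n^{2}\right) + h}{2} = - \frac{-7 + 2 h + 4 n^{2}}{2} = \frac{7}{2} - h - 2 n^{2}$)
$y = -65$ ($y = \left(-3 + 5\right) \left(\frac{7}{2} - 4 - 2 \cdot 4^{2}\right) = 2 \left(\frac{7}{2} - 4 - 32\right) = 2 \left(- \frac{65}{2}\right) = -65$)
$y z = \left(-65\right) \left(-27\right) = 1755$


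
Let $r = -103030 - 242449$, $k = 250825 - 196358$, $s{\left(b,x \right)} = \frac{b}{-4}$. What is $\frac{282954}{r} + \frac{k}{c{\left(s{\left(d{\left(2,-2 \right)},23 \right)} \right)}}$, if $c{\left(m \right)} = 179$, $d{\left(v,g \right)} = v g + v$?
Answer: $\frac{18766555927}{61840741} \approx 303.47$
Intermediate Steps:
$d{\left(v,g \right)} = v + g v$ ($d{\left(v,g \right)} = g v + v = v + g v$)
$s{\left(b,x \right)} = - \frac{b}{4}$ ($s{\left(b,x \right)} = b \left(- \frac{1}{4}\right) = - \frac{b}{4}$)
$k = 54467$ ($k = 250825 - 196358 = 54467$)
$r = -345479$
$\frac{282954}{r} + \frac{k}{c{\left(s{\left(d{\left(2,-2 \right)},23 \right)} \right)}} = \frac{282954}{-345479} + \frac{54467}{179} = 282954 \left(- \frac{1}{345479}\right) + 54467 \cdot \frac{1}{179} = - \frac{282954}{345479} + \frac{54467}{179} = \frac{18766555927}{61840741}$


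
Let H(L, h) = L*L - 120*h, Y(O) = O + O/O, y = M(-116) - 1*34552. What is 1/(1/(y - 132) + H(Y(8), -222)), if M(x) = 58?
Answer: 34626/925241345 ≈ 3.7424e-5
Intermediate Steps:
y = -34494 (y = 58 - 1*34552 = 58 - 34552 = -34494)
Y(O) = 1 + O (Y(O) = O + 1 = 1 + O)
H(L, h) = L² - 120*h
1/(1/(y - 132) + H(Y(8), -222)) = 1/(1/(-34494 - 132) + ((1 + 8)² - 120*(-222))) = 1/(1/(-34626) + (9² + 26640)) = 1/(-1/34626 + (81 + 26640)) = 1/(-1/34626 + 26721) = 1/(925241345/34626) = 34626/925241345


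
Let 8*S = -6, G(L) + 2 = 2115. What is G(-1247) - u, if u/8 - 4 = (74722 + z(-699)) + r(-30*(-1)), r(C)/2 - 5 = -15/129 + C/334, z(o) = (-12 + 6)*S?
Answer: -4278515751/7181 ≈ -5.9581e+5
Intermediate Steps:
G(L) = 2113 (G(L) = -2 + 2115 = 2113)
S = -¾ (S = (⅛)*(-6) = -¾ ≈ -0.75000)
z(o) = 9/2 (z(o) = (-12 + 6)*(-¾) = -6*(-¾) = 9/2)
r(C) = 420/43 + C/167 (r(C) = 10 + 2*(-15/129 + C/334) = 10 + 2*(-15*1/129 + C*(1/334)) = 10 + 2*(-5/43 + C/334) = 10 + (-10/43 + C/167) = 420/43 + C/167)
u = 4293689204/7181 (u = 32 + 8*((74722 + 9/2) + (420/43 + (-30*(-1))/167)) = 32 + 8*(149453/2 + (420/43 + (1/167)*30)) = 32 + 8*(149453/2 + (420/43 + 30/167)) = 32 + 8*(149453/2 + 71430/7181) = 32 + 8*(1073364853/14362) = 32 + 4293459412/7181 = 4293689204/7181 ≈ 5.9792e+5)
G(-1247) - u = 2113 - 1*4293689204/7181 = 2113 - 4293689204/7181 = -4278515751/7181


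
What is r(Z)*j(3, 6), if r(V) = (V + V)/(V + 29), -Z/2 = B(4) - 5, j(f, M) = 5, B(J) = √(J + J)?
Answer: 3580/1489 - 1160*√2/1489 ≈ 1.3026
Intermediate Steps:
B(J) = √2*√J (B(J) = √(2*J) = √2*√J)
Z = 10 - 4*√2 (Z = -2*(√2*√4 - 5) = -2*(√2*2 - 5) = -2*(2*√2 - 5) = -2*(-5 + 2*√2) = 10 - 4*√2 ≈ 4.3431)
r(V) = 2*V/(29 + V) (r(V) = (2*V)/(29 + V) = 2*V/(29 + V))
r(Z)*j(3, 6) = (2*(10 - 4*√2)/(29 + (10 - 4*√2)))*5 = (2*(10 - 4*√2)/(39 - 4*√2))*5 = 10*(10 - 4*√2)/(39 - 4*√2)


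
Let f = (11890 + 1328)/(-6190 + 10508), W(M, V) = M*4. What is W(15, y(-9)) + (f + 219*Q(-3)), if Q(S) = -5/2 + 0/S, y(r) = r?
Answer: -2091807/4318 ≈ -484.44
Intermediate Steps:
Q(S) = -5/2 (Q(S) = -5*½ + 0 = -5/2 + 0 = -5/2)
W(M, V) = 4*M
f = 6609/2159 (f = 13218/4318 = 13218*(1/4318) = 6609/2159 ≈ 3.0611)
W(15, y(-9)) + (f + 219*Q(-3)) = 4*15 + (6609/2159 + 219*(-5/2)) = 60 + (6609/2159 - 1095/2) = 60 - 2350887/4318 = -2091807/4318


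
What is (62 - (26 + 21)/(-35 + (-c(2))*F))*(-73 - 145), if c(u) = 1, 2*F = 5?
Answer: -1034192/75 ≈ -13789.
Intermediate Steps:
F = 5/2 (F = (1/2)*5 = 5/2 ≈ 2.5000)
(62 - (26 + 21)/(-35 + (-c(2))*F))*(-73 - 145) = (62 - (26 + 21)/(-35 - 1*1*(5/2)))*(-73 - 145) = (62 - 47/(-35 - 1*5/2))*(-218) = (62 - 47/(-35 - 5/2))*(-218) = (62 - 47/(-75/2))*(-218) = (62 - 47*(-2)/75)*(-218) = (62 - 1*(-94/75))*(-218) = (62 + 94/75)*(-218) = (4744/75)*(-218) = -1034192/75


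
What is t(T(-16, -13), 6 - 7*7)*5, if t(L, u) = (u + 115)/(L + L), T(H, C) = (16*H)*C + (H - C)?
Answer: 36/665 ≈ 0.054135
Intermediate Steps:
T(H, C) = H - C + 16*C*H (T(H, C) = 16*C*H + (H - C) = H - C + 16*C*H)
t(L, u) = (115 + u)/(2*L) (t(L, u) = (115 + u)/((2*L)) = (115 + u)*(1/(2*L)) = (115 + u)/(2*L))
t(T(-16, -13), 6 - 7*7)*5 = ((115 + (6 - 7*7))/(2*(-16 - 1*(-13) + 16*(-13)*(-16))))*5 = ((115 + (6 - 49))/(2*(-16 + 13 + 3328)))*5 = ((½)*(115 - 43)/3325)*5 = ((½)*(1/3325)*72)*5 = (36/3325)*5 = 36/665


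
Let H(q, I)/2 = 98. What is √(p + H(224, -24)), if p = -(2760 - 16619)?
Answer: √14055 ≈ 118.55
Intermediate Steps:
H(q, I) = 196 (H(q, I) = 2*98 = 196)
p = 13859 (p = -1*(-13859) = 13859)
√(p + H(224, -24)) = √(13859 + 196) = √14055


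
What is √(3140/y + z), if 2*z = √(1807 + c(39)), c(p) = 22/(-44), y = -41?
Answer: √(-514960 + 1681*√7226)/82 ≈ 7.4387*I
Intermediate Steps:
c(p) = -½ (c(p) = 22*(-1/44) = -½)
z = √7226/4 (z = √(1807 - ½)/2 = √(3613/2)/2 = (√7226/2)/2 = √7226/4 ≈ 21.251)
√(3140/y + z) = √(3140/(-41) + √7226/4) = √(3140*(-1/41) + √7226/4) = √(-3140/41 + √7226/4)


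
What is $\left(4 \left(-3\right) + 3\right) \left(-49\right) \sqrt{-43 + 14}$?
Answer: $441 i \sqrt{29} \approx 2374.9 i$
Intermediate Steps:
$\left(4 \left(-3\right) + 3\right) \left(-49\right) \sqrt{-43 + 14} = \left(-12 + 3\right) \left(-49\right) \sqrt{-29} = \left(-9\right) \left(-49\right) i \sqrt{29} = 441 i \sqrt{29}$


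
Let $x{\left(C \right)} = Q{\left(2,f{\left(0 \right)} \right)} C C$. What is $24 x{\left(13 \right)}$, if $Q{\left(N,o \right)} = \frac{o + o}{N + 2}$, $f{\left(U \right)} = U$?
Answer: $0$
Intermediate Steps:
$Q{\left(N,o \right)} = \frac{2 o}{2 + N}$
$x{\left(C \right)} = 0$ ($x{\left(C \right)} = 2 \cdot 0 \frac{1}{2 + 2} C C = 2 \cdot 0 \cdot \frac{1}{4} C C = 0 C C = 0 C = 0$)
$24 x{\left(13 \right)} = 24 \cdot 0 = 0$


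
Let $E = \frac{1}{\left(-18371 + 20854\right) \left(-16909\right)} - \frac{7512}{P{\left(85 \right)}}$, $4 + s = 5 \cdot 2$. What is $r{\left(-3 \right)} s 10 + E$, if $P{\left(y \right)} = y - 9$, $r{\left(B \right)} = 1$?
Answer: $- \frac{30984964705}{797715893} \approx -38.842$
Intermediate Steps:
$s = 6$ ($s = -4 + 5 \cdot 2 = -4 + 10 = 6$)
$P{\left(y \right)} = -9 + y$ ($P{\left(y \right)} = y - 9 = -9 + y$)
$E = - \frac{78847918285}{797715893}$ ($E = \frac{1}{\left(-18371 + 20854\right) \left(-16909\right)} - \frac{7512}{-9 + 85} = \frac{1}{2483} \left(- \frac{1}{16909}\right) - \frac{7512}{76} = \frac{1}{2483} \left(- \frac{1}{16909}\right) - \frac{1878}{19} = - \frac{1}{41985047} - \frac{1878}{19} = - \frac{78847918285}{797715893} \approx -98.842$)
$r{\left(-3 \right)} s 10 + E = 1 \cdot 6 \cdot 10 - \frac{78847918285}{797715893} = 6 \cdot 10 - \frac{78847918285}{797715893} = 60 - \frac{78847918285}{797715893} = - \frac{30984964705}{797715893}$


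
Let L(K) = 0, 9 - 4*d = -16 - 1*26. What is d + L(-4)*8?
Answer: 51/4 ≈ 12.750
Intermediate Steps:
d = 51/4 (d = 9/4 - (-16 - 1*26)/4 = 9/4 - (-16 - 26)/4 = 9/4 - ¼*(-42) = 9/4 + 21/2 = 51/4 ≈ 12.750)
d + L(-4)*8 = 51/4 + 0*8 = 51/4 + 0 = 51/4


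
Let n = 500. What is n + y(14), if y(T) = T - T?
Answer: 500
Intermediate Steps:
y(T) = 0
n + y(14) = 500 + 0 = 500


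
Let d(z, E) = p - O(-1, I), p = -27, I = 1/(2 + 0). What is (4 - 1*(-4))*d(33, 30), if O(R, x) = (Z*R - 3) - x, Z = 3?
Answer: -164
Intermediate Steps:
I = 1/2 ≈ 0.50000
O(R, x) = -3 - x + 3*R (O(R, x) = (3*R - 3) - x = (-3 + 3*R) - x = -3 - x + 3*R)
d(z, E) = -41/2 (d(z, E) = -27 - (-3 - 1*1/2 + 3*(-1)) = -27 - (-3 - 1/2 - 3) = -27 - 1*(-13/2) = -27 + 13/2 = -41/2)
(4 - 1*(-4))*d(33, 30) = (4 - 1*(-4))*(-41/2) = (4 + 4)*(-41/2) = 8*(-41/2) = -164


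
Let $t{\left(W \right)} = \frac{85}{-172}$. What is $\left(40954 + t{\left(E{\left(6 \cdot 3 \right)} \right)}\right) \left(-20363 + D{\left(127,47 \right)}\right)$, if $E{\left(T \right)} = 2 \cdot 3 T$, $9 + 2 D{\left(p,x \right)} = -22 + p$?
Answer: $- \frac{143098920945}{172} \approx -8.3197 \cdot 10^{8}$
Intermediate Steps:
$D{\left(p,x \right)} = - \frac{31}{2} + \frac{p}{2}$ ($D{\left(p,x \right)} = - \frac{9}{2} + \frac{-22 + p}{2} = - \frac{9}{2} + \left(-11 + \frac{p}{2}\right) = - \frac{31}{2} + \frac{p}{2}$)
$E{\left(T \right)} = 6 T$
$t{\left(W \right)} = - \frac{85}{172}$ ($t{\left(W \right)} = 85 \left(- \frac{1}{172}\right) = - \frac{85}{172}$)
$\left(40954 + t{\left(E{\left(6 \cdot 3 \right)} \right)}\right) \left(-20363 + D{\left(127,47 \right)}\right) = \left(40954 - \frac{85}{172}\right) \left(-20363 + \left(- \frac{31}{2} + \frac{1}{2} \cdot 127\right)\right) = \frac{7044003 \left(-20363 + \left(- \frac{31}{2} + \frac{127}{2}\right)\right)}{172} = \frac{7044003 \left(-20363 + 48\right)}{172} = \frac{7044003}{172} \left(-20315\right) = - \frac{143098920945}{172}$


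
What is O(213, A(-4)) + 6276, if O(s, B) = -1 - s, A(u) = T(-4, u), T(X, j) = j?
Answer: 6062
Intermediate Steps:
A(u) = u
O(213, A(-4)) + 6276 = (-1 - 1*213) + 6276 = (-1 - 213) + 6276 = -214 + 6276 = 6062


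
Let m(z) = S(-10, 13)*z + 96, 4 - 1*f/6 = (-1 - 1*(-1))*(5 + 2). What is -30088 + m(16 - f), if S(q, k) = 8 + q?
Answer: -29976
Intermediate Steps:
f = 24 (f = 24 - 6*(-1 - 1*(-1))*(5 + 2) = 24 - 6*(-1 + 1)*7 = 24 - 0*7 = 24 - 6*0 = 24 + 0 = 24)
m(z) = 96 - 2*z (m(z) = (8 - 10)*z + 96 = -2*z + 96 = 96 - 2*z)
-30088 + m(16 - f) = -30088 + (96 - 2*(16 - 1*24)) = -30088 + (96 - 2*(16 - 24)) = -30088 + (96 - 2*(-8)) = -30088 + (96 + 16) = -30088 + 112 = -29976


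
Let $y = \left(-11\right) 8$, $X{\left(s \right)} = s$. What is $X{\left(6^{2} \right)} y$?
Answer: $-3168$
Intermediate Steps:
$y = -88$
$X{\left(6^{2} \right)} y = 6^{2} \left(-88\right) = 36 \left(-88\right) = -3168$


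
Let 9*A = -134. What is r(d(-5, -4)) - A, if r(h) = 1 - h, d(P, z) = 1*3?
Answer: 116/9 ≈ 12.889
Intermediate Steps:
d(P, z) = 3
A = -134/9 (A = (⅑)*(-134) = -134/9 ≈ -14.889)
r(d(-5, -4)) - A = (1 - 1*3) - 1*(-134/9) = (1 - 3) + 134/9 = -2 + 134/9 = 116/9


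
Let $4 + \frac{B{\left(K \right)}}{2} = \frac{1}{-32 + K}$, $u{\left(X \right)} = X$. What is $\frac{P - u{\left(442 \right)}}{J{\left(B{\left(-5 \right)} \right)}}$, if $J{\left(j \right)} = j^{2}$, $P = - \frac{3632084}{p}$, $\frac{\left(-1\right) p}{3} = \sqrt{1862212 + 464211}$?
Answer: $- \frac{302549}{44402} + \frac{1243080749 \sqrt{2326423}}{154946751069} \approx 5.4228$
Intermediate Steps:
$p = - 3 \sqrt{2326423}$ ($p = - 3 \sqrt{1862212 + 464211} = - 3 \sqrt{2326423} \approx -4575.8$)
$B{\left(K \right)} = -8 + \frac{2}{-32 + K}$
$P = \frac{3632084 \sqrt{2326423}}{6979269}$ ($P = - \frac{3632084}{\left(-3\right) \sqrt{2326423}} = - 3632084 \left(- \frac{\sqrt{2326423}}{6979269}\right) = \frac{3632084 \sqrt{2326423}}{6979269} \approx 793.76$)
$\frac{P - u{\left(442 \right)}}{J{\left(B{\left(-5 \right)} \right)}} = \frac{\frac{3632084 \sqrt{2326423}}{6979269} - 442}{\left(\frac{2 \left(129 - -20\right)}{-32 - 5}\right)^{2}} = \frac{\frac{3632084 \sqrt{2326423}}{6979269} - 442}{\left(\frac{2 \left(129 + 20\right)}{-37}\right)^{2}} = \frac{-442 + \frac{3632084 \sqrt{2326423}}{6979269}}{\left(2 \left(- \frac{1}{37}\right) 149\right)^{2}} = \frac{-442 + \frac{3632084 \sqrt{2326423}}{6979269}}{\left(- \frac{298}{37}\right)^{2}} = \frac{-442 + \frac{3632084 \sqrt{2326423}}{6979269}}{\frac{88804}{1369}} = \left(-442 + \frac{3632084 \sqrt{2326423}}{6979269}\right) \frac{1369}{88804} = - \frac{302549}{44402} + \frac{1243080749 \sqrt{2326423}}{154946751069}$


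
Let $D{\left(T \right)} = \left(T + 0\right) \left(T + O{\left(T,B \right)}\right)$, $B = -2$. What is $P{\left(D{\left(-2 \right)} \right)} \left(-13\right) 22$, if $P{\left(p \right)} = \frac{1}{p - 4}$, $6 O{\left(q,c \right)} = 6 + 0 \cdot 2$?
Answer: $143$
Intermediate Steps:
$O{\left(q,c \right)} = 1$ ($O{\left(q,c \right)} = \frac{6 + 0 \cdot 2}{6} = \frac{6 + 0}{6} = \frac{1}{6} \cdot 6 = 1$)
$D{\left(T \right)} = T \left(1 + T\right)$ ($D{\left(T \right)} = \left(T + 0\right) \left(T + 1\right) = T \left(1 + T\right)$)
$P{\left(p \right)} = \frac{1}{-4 + p}$
$P{\left(D{\left(-2 \right)} \right)} \left(-13\right) 22 = \frac{1}{-4 - 2 \left(1 - 2\right)} \left(-13\right) 22 = \frac{1}{-4 - -2} \left(-13\right) 22 = \frac{1}{-4 + 2} \left(-13\right) 22 = \frac{1}{-2} \left(-13\right) 22 = \left(- \frac{1}{2}\right) \left(-13\right) 22 = \frac{13}{2} \cdot 22 = 143$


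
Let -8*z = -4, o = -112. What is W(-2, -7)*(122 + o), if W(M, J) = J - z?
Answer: -75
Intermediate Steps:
z = ½ (z = -⅛*(-4) = ½ ≈ 0.50000)
W(M, J) = -½ + J (W(M, J) = J - 1*½ = J - ½ = -½ + J)
W(-2, -7)*(122 + o) = (-½ - 7)*(122 - 112) = -15/2*10 = -75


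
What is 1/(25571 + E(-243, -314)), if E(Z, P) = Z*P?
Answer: 1/101873 ≈ 9.8161e-6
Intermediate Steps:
E(Z, P) = P*Z
1/(25571 + E(-243, -314)) = 1/(25571 - 314*(-243)) = 1/(25571 + 76302) = 1/101873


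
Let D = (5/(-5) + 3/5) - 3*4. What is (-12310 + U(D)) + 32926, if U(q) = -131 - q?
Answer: 102487/5 ≈ 20497.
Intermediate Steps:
D = -62/5 (D = (5*(-⅕) + 3*(⅕)) - 12 = (-1 + ⅗) - 12 = -⅖ - 12 = -62/5 ≈ -12.400)
(-12310 + U(D)) + 32926 = (-12310 + (-131 - 1*(-62/5))) + 32926 = (-12310 + (-131 + 62/5)) + 32926 = (-12310 - 593/5) + 32926 = -62143/5 + 32926 = 102487/5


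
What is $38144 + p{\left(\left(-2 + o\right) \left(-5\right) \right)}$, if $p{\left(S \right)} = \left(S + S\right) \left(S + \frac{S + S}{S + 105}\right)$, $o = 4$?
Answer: $\frac{728616}{19} \approx 38348.0$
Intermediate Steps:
$p{\left(S \right)} = 2 S \left(S + \frac{2 S}{105 + S}\right)$
$38144 + p{\left(\left(-2 + o\right) \left(-5\right) \right)} = 38144 + \frac{2 \left(\left(-2 + 4\right) \left(-5\right)\right)^{2} \left(107 + \left(-2 + 4\right) \left(-5\right)\right)}{105 + \left(-2 + 4\right) \left(-5\right)} = 38144 + \frac{2 \left(2 \left(-5\right)\right)^{2} \left(107 + 2 \left(-5\right)\right)}{105 + 2 \left(-5\right)} = 38144 + \frac{2 \left(-10\right)^{2} \left(107 - 10\right)}{105 - 10} = 38144 + 2 \cdot 100 \cdot \frac{1}{95} \cdot 97 = 38144 + \frac{3880}{19} = \frac{728616}{19}$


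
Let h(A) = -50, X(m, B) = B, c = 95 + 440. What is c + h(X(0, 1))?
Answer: 485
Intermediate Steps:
c = 535
c + h(X(0, 1)) = 535 - 50 = 485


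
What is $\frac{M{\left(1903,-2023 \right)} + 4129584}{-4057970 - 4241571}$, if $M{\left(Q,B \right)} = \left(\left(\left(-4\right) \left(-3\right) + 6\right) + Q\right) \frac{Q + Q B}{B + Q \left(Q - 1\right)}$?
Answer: $- \frac{52760806242}{106089923941} \approx -0.49732$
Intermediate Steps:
$M{\left(Q,B \right)} = \frac{\left(18 + Q\right) \left(Q + B Q\right)}{B + Q \left(-1 + Q\right)}$ ($M{\left(Q,B \right)} = \left(\left(12 + 6\right) + Q\right) \frac{Q + B Q}{B + Q \left(-1 + Q\right)} = \left(18 + Q\right) \frac{Q + B Q}{B + Q \left(-1 + Q\right)} = \frac{\left(18 + Q\right) \left(Q + B Q\right)}{B + Q \left(-1 + Q\right)}$)
$\frac{M{\left(1903,-2023 \right)} + 4129584}{-4057970 - 4241571} = \frac{\frac{1903 \left(18 + 1903 + 18 \left(-2023\right) - 3849769\right)}{-2023 + 1903^{2} - 1903} + 4129584}{-4057970 - 4241571} = \frac{\frac{1903 \left(18 + 1903 - 36414 - 3849769\right)}{-2023 + 3621409 - 1903} + 4129584}{-8299541} = \left(1903 \cdot \frac{1}{3617483} \left(-3884262\right) + 4129584\right) \left(- \frac{1}{8299541}\right) = \left(- \frac{7391750586}{3617483} + 4129584\right) \left(- \frac{1}{8299541}\right) = \frac{14931308166486}{3617483} \left(- \frac{1}{8299541}\right) = - \frac{52760806242}{106089923941}$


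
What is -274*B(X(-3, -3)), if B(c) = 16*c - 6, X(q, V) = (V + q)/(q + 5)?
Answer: 14796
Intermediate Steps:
X(q, V) = (V + q)/(5 + q)
B(c) = -6 + 16*c
-274*B(X(-3, -3)) = -274*(-6 + 16*((-3 - 3)/(5 - 3))) = -274*(-6 + 16*(-6/2)) = -274*(-6 + 16*((½)*(-6))) = -274*(-6 + 16*(-3)) = -274*(-6 - 48) = -274*(-54) = 14796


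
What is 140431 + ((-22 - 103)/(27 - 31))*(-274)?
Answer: 263737/2 ≈ 1.3187e+5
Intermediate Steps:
140431 + ((-22 - 103)/(27 - 31))*(-274) = 140431 - 125/(-4)*(-274) = 140431 - 125*(-1/4)*(-274) = 140431 + (125/4)*(-274) = 140431 - 17125/2 = 263737/2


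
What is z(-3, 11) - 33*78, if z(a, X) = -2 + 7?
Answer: -2569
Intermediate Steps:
z(a, X) = 5
z(-3, 11) - 33*78 = 5 - 33*78 = 5 - 2574 = -2569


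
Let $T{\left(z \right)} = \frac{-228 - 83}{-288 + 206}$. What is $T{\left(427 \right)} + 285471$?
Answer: $\frac{23408933}{82} \approx 2.8548 \cdot 10^{5}$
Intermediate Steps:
$T{\left(z \right)} = \frac{311}{82}$ ($T{\left(z \right)} = - \frac{311}{-82} = \left(-311\right) \left(- \frac{1}{82}\right) = \frac{311}{82}$)
$T{\left(427 \right)} + 285471 = \frac{311}{82} + 285471 = \frac{23408933}{82}$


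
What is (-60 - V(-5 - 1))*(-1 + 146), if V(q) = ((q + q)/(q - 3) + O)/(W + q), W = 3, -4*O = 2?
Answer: -155875/18 ≈ -8659.7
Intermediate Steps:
O = -1/2 (O = -1/4*2 = -1/2 ≈ -0.50000)
V(q) = (-1/2 + 2*q/(-3 + q))/(3 + q) (V(q) = ((q + q)/(q - 3) - 1/2)/(3 + q) = ((2*q)/(-3 + q) - 1/2)/(3 + q) = (2*q/(-3 + q) - 1/2)/(3 + q) = (-1/2 + 2*q/(-3 + q))/(3 + q))
(-60 - V(-5 - 1))*(-1 + 146) = (-60 - 3*(1 + (-5 - 1))/(2*(-9 + (-5 - 1)**2)))*(-1 + 146) = (-60 - 3*(1 - 6)/(2*(-9 + (-6)**2)))*145 = (-60 - 3*(-5)/(2*(-9 + 36)))*145 = (-60 - 3*(-5)/(2*27))*145 = (-60 - 1*(-5/18))*145 = (-60 + 5/18)*145 = -1075/18*145 = -155875/18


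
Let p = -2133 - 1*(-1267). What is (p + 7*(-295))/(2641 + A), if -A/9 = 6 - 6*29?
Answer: -2931/4153 ≈ -0.70576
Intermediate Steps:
A = 1512 (A = -9*(6 - 6*29) = -9*(6 - 174) = -9*(-168) = 1512)
p = -866 (p = -2133 + 1267 = -866)
(p + 7*(-295))/(2641 + A) = (-866 + 7*(-295))/(2641 + 1512) = (-866 - 2065)/4153 = -2931*1/4153 = -2931/4153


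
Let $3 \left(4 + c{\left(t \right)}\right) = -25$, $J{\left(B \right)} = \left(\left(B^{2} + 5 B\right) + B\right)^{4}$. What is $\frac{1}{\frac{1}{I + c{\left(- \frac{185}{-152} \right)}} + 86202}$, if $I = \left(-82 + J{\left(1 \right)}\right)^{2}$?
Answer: $\frac{16133246}{1390718071695} \approx 1.1601 \cdot 10^{-5}$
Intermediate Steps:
$J{\left(B \right)} = \left(B^{2} + 6 B\right)^{4}$
$c{\left(t \right)} = - \frac{37}{3}$ ($c{\left(t \right)} = -4 + \frac{1}{3} \left(-25\right) = -4 - \frac{25}{3} = - \frac{37}{3}$)
$I = 5377761$ ($I = \left(-82 + 1^{4} \left(6 + 1\right)^{4}\right)^{2} = \left(-82 + 1 \cdot 7^{4}\right)^{2} = \left(-82 + 1 \cdot 2401\right)^{2} = \left(-82 + 2401\right)^{2} = 2319^{2} = 5377761$)
$\frac{1}{\frac{1}{I + c{\left(- \frac{185}{-152} \right)}} + 86202} = \frac{1}{\frac{1}{5377761 - \frac{37}{3}} + 86202} = \frac{1}{\frac{1}{\frac{16133246}{3}} + 86202} = \frac{1}{\frac{3}{16133246} + 86202} = \frac{1}{\frac{1390718071695}{16133246}} = \frac{16133246}{1390718071695}$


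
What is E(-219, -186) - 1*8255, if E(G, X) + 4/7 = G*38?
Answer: -116043/7 ≈ -16578.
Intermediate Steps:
E(G, X) = -4/7 + 38*G (E(G, X) = -4/7 + G*38 = -4/7 + 38*G)
E(-219, -186) - 1*8255 = (-4/7 + 38*(-219)) - 1*8255 = (-4/7 - 8322) - 8255 = -58258/7 - 8255 = -116043/7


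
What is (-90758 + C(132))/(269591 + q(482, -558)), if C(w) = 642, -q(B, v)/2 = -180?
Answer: -90116/269951 ≈ -0.33382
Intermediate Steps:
q(B, v) = 360 (q(B, v) = -2*(-180) = 360)
(-90758 + C(132))/(269591 + q(482, -558)) = (-90758 + 642)/(269591 + 360) = -90116/269951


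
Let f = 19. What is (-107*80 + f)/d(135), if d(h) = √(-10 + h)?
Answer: -8541*√5/25 ≈ -763.93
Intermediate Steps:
(-107*80 + f)/d(135) = (-107*80 + 19)/(√(-10 + 135)) = (-8560 + 19)/(√125) = -8541*√5/25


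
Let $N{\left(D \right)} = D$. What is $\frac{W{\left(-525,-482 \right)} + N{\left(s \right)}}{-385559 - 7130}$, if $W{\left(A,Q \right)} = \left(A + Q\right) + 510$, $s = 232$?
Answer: $\frac{265}{392689} \approx 0.00067483$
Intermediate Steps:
$W{\left(A,Q \right)} = 510 + A + Q$
$\frac{W{\left(-525,-482 \right)} + N{\left(s \right)}}{-385559 - 7130} = \frac{\left(510 - 525 - 482\right) + 232}{-385559 - 7130} = \frac{-497 + 232}{-392689} = \left(-265\right) \left(- \frac{1}{392689}\right) = \frac{265}{392689}$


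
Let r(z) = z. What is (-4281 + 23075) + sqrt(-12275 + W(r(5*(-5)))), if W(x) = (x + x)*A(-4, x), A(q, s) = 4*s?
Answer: 18794 + 5*I*sqrt(291) ≈ 18794.0 + 85.294*I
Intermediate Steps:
W(x) = 8*x**2 (W(x) = (x + x)*(4*x) = (2*x)*(4*x) = 8*x**2)
(-4281 + 23075) + sqrt(-12275 + W(r(5*(-5)))) = (-4281 + 23075) + sqrt(-12275 + 8*(5*(-5))**2) = 18794 + sqrt(-12275 + 8*(-25)**2) = 18794 + sqrt(-12275 + 8*625) = 18794 + sqrt(-12275 + 5000) = 18794 + sqrt(-7275) = 18794 + 5*I*sqrt(291)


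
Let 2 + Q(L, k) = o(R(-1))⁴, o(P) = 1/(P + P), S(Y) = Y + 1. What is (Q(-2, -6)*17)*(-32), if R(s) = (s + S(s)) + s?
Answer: 8687/8 ≈ 1085.9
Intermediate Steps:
S(Y) = 1 + Y
R(s) = 1 + 3*s (R(s) = (s + (1 + s)) + s = (1 + 2*s) + s = 1 + 3*s)
o(P) = 1/(2*P)
Q(L, k) = -511/256 (Q(L, k) = -2 + (1/(2*(1 + 3*(-1))))⁴ = -2 + (1/(2*(1 - 3)))⁴ = -2 + ((½)/(-2))⁴ = -2 + ((½)*(-½))⁴ = -2 + (-¼)⁴ = -2 + 1/256 = -511/256)
(Q(-2, -6)*17)*(-32) = -511/256*17*(-32) = -8687/256*(-32) = 8687/8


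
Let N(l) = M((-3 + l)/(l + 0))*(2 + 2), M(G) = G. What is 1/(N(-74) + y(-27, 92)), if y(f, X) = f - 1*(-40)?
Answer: 37/635 ≈ 0.058268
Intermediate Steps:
y(f, X) = 40 + f (y(f, X) = f + 40 = 40 + f)
N(l) = 4*(-3 + l)/l (N(l) = ((-3 + l)/(l + 0))*(2 + 2) = ((-3 + l)/l)*4 = 4*(-3 + l)/l)
1/(N(-74) + y(-27, 92)) = 1/((4 - 12/(-74)) + (40 - 27)) = 1/((4 - 12*(-1/74)) + 13) = 1/((4 + 6/37) + 13) = 1/(154/37 + 13) = 1/(635/37) = 37/635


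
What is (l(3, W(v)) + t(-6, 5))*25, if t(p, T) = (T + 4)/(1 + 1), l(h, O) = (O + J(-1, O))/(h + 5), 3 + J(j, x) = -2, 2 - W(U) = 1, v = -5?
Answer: 100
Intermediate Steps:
W(U) = 1 (W(U) = 2 - 1*1 = 2 - 1 = 1)
J(j, x) = -5 (J(j, x) = -3 - 2 = -5)
l(h, O) = (-5 + O)/(5 + h) (l(h, O) = (O - 5)/(h + 5) = (-5 + O)/(5 + h))
t(p, T) = 2 + T/2 (t(p, T) = (4 + T)/2 = (4 + T)*(1/2) = 2 + T/2)
(l(3, W(v)) + t(-6, 5))*25 = ((-5 + 1)/(5 + 3) + (2 + (1/2)*5))*25 = (-4/8 + (2 + 5/2))*25 = ((1/8)*(-4) + 9/2)*25 = (-1/2 + 9/2)*25 = 4*25 = 100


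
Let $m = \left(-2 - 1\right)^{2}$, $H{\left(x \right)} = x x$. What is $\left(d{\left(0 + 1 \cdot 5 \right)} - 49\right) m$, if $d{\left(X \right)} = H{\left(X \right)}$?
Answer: $-216$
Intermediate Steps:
$H{\left(x \right)} = x^{2}$
$d{\left(X \right)} = X^{2}$
$m = 9$ ($m = \left(-3\right)^{2} = 9$)
$\left(d{\left(0 + 1 \cdot 5 \right)} - 49\right) m = \left(\left(0 + 1 \cdot 5\right)^{2} - 49\right) 9 = \left(\left(0 + 5\right)^{2} - 49\right) 9 = \left(5^{2} - 49\right) 9 = \left(25 - 49\right) 9 = \left(-24\right) 9 = -216$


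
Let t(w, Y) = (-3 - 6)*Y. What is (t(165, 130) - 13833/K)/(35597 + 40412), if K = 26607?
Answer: -10381341/674123821 ≈ -0.015400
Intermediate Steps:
t(w, Y) = -9*Y
(t(165, 130) - 13833/K)/(35597 + 40412) = (-9*130 - 13833/26607)/(35597 + 40412) = (-1170 - 13833*1/26607)/76009 = (-1170 - 4611/8869)*(1/76009) = -10381341/8869*1/76009 = -10381341/674123821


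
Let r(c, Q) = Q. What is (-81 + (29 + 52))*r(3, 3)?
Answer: 0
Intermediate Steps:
(-81 + (29 + 52))*r(3, 3) = (-81 + (29 + 52))*3 = (-81 + 81)*3 = 0*3 = 0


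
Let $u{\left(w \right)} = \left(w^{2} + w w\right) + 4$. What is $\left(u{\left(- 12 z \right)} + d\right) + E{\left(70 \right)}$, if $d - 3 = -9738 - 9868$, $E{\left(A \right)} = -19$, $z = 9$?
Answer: $3710$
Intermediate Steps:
$d = -19603$ ($d = 3 - 19606 = -19603$)
$u{\left(w \right)} = 4 + 2 w^{2}$ ($u{\left(w \right)} = \left(w^{2} + w^{2}\right) + 4 = 2 w^{2} + 4 = 4 + 2 w^{2}$)
$\left(u{\left(- 12 z \right)} + d\right) + E{\left(70 \right)} = \left(\left(4 + 2 \left(\left(-12\right) 9\right)^{2}\right) - 19603\right) - 19 = \left(\left(4 + 2 \left(-108\right)^{2}\right) - 19603\right) - 19 = \left(\left(4 + 2 \cdot 11664\right) - 19603\right) - 19 = \left(\left(4 + 23328\right) - 19603\right) - 19 = \left(23332 - 19603\right) - 19 = 3729 - 19 = 3710$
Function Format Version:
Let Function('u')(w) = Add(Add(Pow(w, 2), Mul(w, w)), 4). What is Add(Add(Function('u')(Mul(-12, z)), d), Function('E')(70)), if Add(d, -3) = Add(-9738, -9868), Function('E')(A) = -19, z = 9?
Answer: 3710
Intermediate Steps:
d = -19603 (d = Add(3, Add(-9738, -9868)) = Add(3, -19606) = -19603)
Function('u')(w) = Add(4, Mul(2, Pow(w, 2))) (Function('u')(w) = Add(Add(Pow(w, 2), Pow(w, 2)), 4) = Add(Mul(2, Pow(w, 2)), 4) = Add(4, Mul(2, Pow(w, 2))))
Add(Add(Function('u')(Mul(-12, z)), d), Function('E')(70)) = Add(Add(Add(4, Mul(2, Pow(Mul(-12, 9), 2))), -19603), -19) = Add(Add(Add(4, Mul(2, Pow(-108, 2))), -19603), -19) = Add(Add(Add(4, Mul(2, 11664)), -19603), -19) = Add(Add(Add(4, 23328), -19603), -19) = Add(Add(23332, -19603), -19) = Add(3729, -19) = 3710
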